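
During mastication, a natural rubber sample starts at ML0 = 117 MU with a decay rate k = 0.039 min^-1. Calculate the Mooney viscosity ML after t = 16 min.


ML = ML0 * exp(-k * t)
ML = 117 * exp(-0.039 * 16)
ML = 117 * 0.5358
ML = 62.69 MU

62.69 MU


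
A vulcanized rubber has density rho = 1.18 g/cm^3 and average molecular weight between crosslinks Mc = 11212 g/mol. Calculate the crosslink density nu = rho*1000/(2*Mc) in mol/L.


nu = rho * 1000 / (2 * Mc)
nu = 1.18 * 1000 / (2 * 11212)
nu = 1180.0 / 22424
nu = 0.0526 mol/L

0.0526 mol/L


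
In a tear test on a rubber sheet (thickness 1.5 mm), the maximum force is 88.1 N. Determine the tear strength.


Tear strength = force / thickness
= 88.1 / 1.5
= 58.73 N/mm

58.73 N/mm


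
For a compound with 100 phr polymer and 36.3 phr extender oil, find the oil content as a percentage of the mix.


Oil % = oil / (100 + oil) * 100
= 36.3 / (100 + 36.3) * 100
= 36.3 / 136.3 * 100
= 26.63%

26.63%


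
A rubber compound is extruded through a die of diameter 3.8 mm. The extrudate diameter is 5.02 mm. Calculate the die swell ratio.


Die swell ratio = D_extrudate / D_die
= 5.02 / 3.8
= 1.321

Die swell = 1.321


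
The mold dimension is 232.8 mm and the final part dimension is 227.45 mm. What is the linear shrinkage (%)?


Shrinkage = (mold - part) / mold * 100
= (232.8 - 227.45) / 232.8 * 100
= 5.35 / 232.8 * 100
= 2.3%

2.3%


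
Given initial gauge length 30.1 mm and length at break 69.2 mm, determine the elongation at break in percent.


Elongation = (Lf - L0) / L0 * 100
= (69.2 - 30.1) / 30.1 * 100
= 39.1 / 30.1 * 100
= 129.9%

129.9%


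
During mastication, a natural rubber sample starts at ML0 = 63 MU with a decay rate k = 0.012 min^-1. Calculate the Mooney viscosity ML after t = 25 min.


ML = ML0 * exp(-k * t)
ML = 63 * exp(-0.012 * 25)
ML = 63 * 0.7408
ML = 46.67 MU

46.67 MU


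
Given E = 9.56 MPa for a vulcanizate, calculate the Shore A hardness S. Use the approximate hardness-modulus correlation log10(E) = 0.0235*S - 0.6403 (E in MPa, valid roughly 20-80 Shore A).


log10(E) = 0.0235*S - 0.6403  =>  S = (log10(E) + 0.6403) / 0.0235
log10(9.56) = 0.980458
S = (0.980458 + 0.6403) / 0.0235 = 1.620758 / 0.0235
S = 69.0

Shore A = 69.0


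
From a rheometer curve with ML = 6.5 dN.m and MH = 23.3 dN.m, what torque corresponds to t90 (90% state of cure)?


M90 = ML + 0.9 * (MH - ML)
M90 = 6.5 + 0.9 * (23.3 - 6.5)
M90 = 6.5 + 0.9 * 16.8
M90 = 21.62 dN.m

21.62 dN.m


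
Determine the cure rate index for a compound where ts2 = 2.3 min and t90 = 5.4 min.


CRI = 100 / (t90 - ts2)
= 100 / (5.4 - 2.3)
= 100 / 3.1
= 32.26 min^-1

32.26 min^-1


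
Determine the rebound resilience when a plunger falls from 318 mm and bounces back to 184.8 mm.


Resilience = h_rebound / h_drop * 100
= 184.8 / 318 * 100
= 58.1%

58.1%


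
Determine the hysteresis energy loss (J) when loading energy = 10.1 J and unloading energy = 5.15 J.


Hysteresis loss = loading - unloading
= 10.1 - 5.15
= 4.95 J

4.95 J


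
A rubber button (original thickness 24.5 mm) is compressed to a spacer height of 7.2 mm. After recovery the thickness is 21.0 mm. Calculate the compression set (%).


CS = (t0 - recovered) / (t0 - ts) * 100
= (24.5 - 21.0) / (24.5 - 7.2) * 100
= 3.5 / 17.3 * 100
= 20.2%

20.2%


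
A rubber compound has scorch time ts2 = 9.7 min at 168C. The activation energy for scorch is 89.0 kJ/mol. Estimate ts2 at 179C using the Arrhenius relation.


Convert temperatures: T1 = 168 + 273.15 = 441.15 K, T2 = 179 + 273.15 = 452.15 K
ts2_new = 9.7 * exp(89000 / 8.314 * (1/452.15 - 1/441.15))
1/T2 - 1/T1 = -5.5147e-05
ts2_new = 5.38 min

5.38 min


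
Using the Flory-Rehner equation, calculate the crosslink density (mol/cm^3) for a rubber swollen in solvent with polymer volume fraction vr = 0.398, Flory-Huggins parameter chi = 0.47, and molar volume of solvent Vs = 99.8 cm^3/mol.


ln(1 - vr) = ln(1 - 0.398) = -0.5075
Numerator = -((-0.5075) + 0.398 + 0.47 * 0.398^2) = 0.0350
Denominator = 99.8 * (0.398^(1/3) - 0.398/2) = 53.5503
nu = 0.0350 / 53.5503 = 6.5449e-04 mol/cm^3

6.5449e-04 mol/cm^3


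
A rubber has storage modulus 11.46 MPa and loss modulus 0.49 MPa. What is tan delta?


tan delta = E'' / E'
= 0.49 / 11.46
= 0.0428

tan delta = 0.0428


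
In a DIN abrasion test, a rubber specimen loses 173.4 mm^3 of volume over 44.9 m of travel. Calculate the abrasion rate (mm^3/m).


Rate = volume_loss / distance
= 173.4 / 44.9
= 3.862 mm^3/m

3.862 mm^3/m


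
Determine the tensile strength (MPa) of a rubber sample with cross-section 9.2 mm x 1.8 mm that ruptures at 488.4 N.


Area = width * thickness = 9.2 * 1.8 = 16.56 mm^2
TS = force / area = 488.4 / 16.56 = 29.49 MPa

29.49 MPa


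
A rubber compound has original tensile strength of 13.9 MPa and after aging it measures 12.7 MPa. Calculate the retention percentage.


Retention = aged / original * 100
= 12.7 / 13.9 * 100
= 91.4%

91.4%


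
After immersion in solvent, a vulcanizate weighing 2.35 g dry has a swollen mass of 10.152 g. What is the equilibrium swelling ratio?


Q = W_swollen / W_dry
Q = 10.152 / 2.35
Q = 4.32

Q = 4.32


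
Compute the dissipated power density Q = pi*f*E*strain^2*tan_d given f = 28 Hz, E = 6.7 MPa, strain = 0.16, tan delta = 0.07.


Q = pi * f * E * strain^2 * tan_d
= pi * 28 * 6.7 * 0.16^2 * 0.07
= pi * 28 * 6.7 * 0.0256 * 0.07
= 1.0561

Q = 1.0561


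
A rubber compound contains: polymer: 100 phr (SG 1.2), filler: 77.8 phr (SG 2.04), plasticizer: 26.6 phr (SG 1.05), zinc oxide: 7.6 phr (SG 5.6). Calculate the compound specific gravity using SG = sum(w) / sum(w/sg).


Sum of weights = 212.0
Volume contributions:
  polymer: 100/1.2 = 83.3333
  filler: 77.8/2.04 = 38.1373
  plasticizer: 26.6/1.05 = 25.3333
  zinc oxide: 7.6/5.6 = 1.3571
Sum of volumes = 148.1611
SG = 212.0 / 148.1611 = 1.431

SG = 1.431


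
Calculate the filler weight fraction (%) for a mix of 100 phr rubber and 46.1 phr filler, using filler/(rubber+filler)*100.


Filler % = filler / (rubber + filler) * 100
= 46.1 / (100 + 46.1) * 100
= 46.1 / 146.1 * 100
= 31.55%

31.55%


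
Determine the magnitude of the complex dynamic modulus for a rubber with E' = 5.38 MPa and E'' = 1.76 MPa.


|E*| = sqrt(E'^2 + E''^2)
= sqrt(5.38^2 + 1.76^2)
= sqrt(28.9444 + 3.0976)
= 5.661 MPa

5.661 MPa


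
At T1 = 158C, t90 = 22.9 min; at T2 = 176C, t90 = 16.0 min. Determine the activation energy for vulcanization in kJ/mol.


T1 = 431.15 K, T2 = 449.15 K
1/T1 - 1/T2 = 9.2951e-05
ln(t1/t2) = ln(22.9/16.0) = 0.3585
Ea = 8.314 * 0.3585 / 9.2951e-05 = 32070.4344 J/mol
Ea = 32.07 kJ/mol

32.07 kJ/mol


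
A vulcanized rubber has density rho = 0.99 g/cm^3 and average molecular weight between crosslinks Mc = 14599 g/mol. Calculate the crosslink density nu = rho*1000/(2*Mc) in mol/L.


nu = rho * 1000 / (2 * Mc)
nu = 0.99 * 1000 / (2 * 14599)
nu = 990.0 / 29198
nu = 0.0339 mol/L

0.0339 mol/L


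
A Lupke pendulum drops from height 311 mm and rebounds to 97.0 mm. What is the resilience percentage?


Resilience = h_rebound / h_drop * 100
= 97.0 / 311 * 100
= 31.2%

31.2%


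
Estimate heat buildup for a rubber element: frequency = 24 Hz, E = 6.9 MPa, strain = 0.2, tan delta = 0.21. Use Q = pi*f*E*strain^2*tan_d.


Q = pi * f * E * strain^2 * tan_d
= pi * 24 * 6.9 * 0.2^2 * 0.21
= pi * 24 * 6.9 * 0.0400 * 0.21
= 4.3701

Q = 4.3701


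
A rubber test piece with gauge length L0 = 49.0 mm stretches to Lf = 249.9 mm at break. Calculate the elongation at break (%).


Elongation = (Lf - L0) / L0 * 100
= (249.9 - 49.0) / 49.0 * 100
= 200.9 / 49.0 * 100
= 410.0%

410.0%


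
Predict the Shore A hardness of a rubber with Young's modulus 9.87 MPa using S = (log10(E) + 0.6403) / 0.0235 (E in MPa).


log10(E) = 0.0235*S - 0.6403  =>  S = (log10(E) + 0.6403) / 0.0235
log10(9.87) = 0.994317
S = (0.994317 + 0.6403) / 0.0235 = 1.634617 / 0.0235
S = 69.6

Shore A = 69.6


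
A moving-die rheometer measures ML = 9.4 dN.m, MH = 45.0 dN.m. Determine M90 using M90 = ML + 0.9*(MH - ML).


M90 = ML + 0.9 * (MH - ML)
M90 = 9.4 + 0.9 * (45.0 - 9.4)
M90 = 9.4 + 0.9 * 35.6
M90 = 41.44 dN.m

41.44 dN.m


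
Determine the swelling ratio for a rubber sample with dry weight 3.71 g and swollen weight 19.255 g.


Q = W_swollen / W_dry
Q = 19.255 / 3.71
Q = 5.19

Q = 5.19


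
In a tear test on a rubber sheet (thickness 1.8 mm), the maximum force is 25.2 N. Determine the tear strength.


Tear strength = force / thickness
= 25.2 / 1.8
= 14.0 N/mm

14.0 N/mm


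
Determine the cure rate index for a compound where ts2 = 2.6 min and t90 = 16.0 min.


CRI = 100 / (t90 - ts2)
= 100 / (16.0 - 2.6)
= 100 / 13.4
= 7.46 min^-1

7.46 min^-1


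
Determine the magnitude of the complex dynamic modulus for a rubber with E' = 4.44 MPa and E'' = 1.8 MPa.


|E*| = sqrt(E'^2 + E''^2)
= sqrt(4.44^2 + 1.8^2)
= sqrt(19.7136 + 3.2400)
= 4.791 MPa

4.791 MPa


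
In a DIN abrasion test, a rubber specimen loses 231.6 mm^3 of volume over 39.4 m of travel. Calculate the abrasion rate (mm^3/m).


Rate = volume_loss / distance
= 231.6 / 39.4
= 5.878 mm^3/m

5.878 mm^3/m


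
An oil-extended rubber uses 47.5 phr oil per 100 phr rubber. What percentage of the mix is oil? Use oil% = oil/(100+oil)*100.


Oil % = oil / (100 + oil) * 100
= 47.5 / (100 + 47.5) * 100
= 47.5 / 147.5 * 100
= 32.2%

32.2%


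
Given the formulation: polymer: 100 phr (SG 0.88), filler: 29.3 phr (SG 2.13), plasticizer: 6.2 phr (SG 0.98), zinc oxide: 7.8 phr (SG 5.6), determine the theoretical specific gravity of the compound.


Sum of weights = 143.3
Volume contributions:
  polymer: 100/0.88 = 113.6364
  filler: 29.3/2.13 = 13.7559
  plasticizer: 6.2/0.98 = 6.3265
  zinc oxide: 7.8/5.6 = 1.3929
Sum of volumes = 135.1116
SG = 143.3 / 135.1116 = 1.061

SG = 1.061


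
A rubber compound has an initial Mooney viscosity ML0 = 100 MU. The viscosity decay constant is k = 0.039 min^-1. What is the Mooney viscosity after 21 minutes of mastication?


ML = ML0 * exp(-k * t)
ML = 100 * exp(-0.039 * 21)
ML = 100 * 0.4409
ML = 44.09 MU

44.09 MU


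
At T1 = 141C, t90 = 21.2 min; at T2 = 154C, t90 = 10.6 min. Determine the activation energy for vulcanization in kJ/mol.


T1 = 414.15 K, T2 = 427.15 K
1/T1 - 1/T2 = 7.3486e-05
ln(t1/t2) = ln(21.2/10.6) = 0.6931
Ea = 8.314 * 0.6931 / 7.3486e-05 = 78420.6080 J/mol
Ea = 78.42 kJ/mol

78.42 kJ/mol


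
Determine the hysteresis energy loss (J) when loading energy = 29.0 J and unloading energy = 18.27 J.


Hysteresis loss = loading - unloading
= 29.0 - 18.27
= 10.73 J

10.73 J


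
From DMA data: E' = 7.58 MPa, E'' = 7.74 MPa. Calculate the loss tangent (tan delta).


tan delta = E'' / E'
= 7.74 / 7.58
= 1.0211

tan delta = 1.0211


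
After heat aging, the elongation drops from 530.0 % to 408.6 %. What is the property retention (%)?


Retention = aged / original * 100
= 408.6 / 530.0 * 100
= 77.1%

77.1%


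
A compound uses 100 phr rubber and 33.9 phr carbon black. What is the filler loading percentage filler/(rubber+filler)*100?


Filler % = filler / (rubber + filler) * 100
= 33.9 / (100 + 33.9) * 100
= 33.9 / 133.9 * 100
= 25.32%

25.32%


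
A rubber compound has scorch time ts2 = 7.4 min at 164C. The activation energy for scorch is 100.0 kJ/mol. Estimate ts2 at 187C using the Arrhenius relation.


Convert temperatures: T1 = 164 + 273.15 = 437.15 K, T2 = 187 + 273.15 = 460.15 K
ts2_new = 7.4 * exp(100000 / 8.314 * (1/460.15 - 1/437.15))
1/T2 - 1/T1 = -1.1434e-04
ts2_new = 1.87 min

1.87 min


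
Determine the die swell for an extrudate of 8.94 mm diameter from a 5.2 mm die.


Die swell ratio = D_extrudate / D_die
= 8.94 / 5.2
= 1.719

Die swell = 1.719


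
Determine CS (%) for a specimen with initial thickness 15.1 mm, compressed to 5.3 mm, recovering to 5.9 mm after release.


CS = (t0 - recovered) / (t0 - ts) * 100
= (15.1 - 5.9) / (15.1 - 5.3) * 100
= 9.2 / 9.8 * 100
= 93.9%

93.9%


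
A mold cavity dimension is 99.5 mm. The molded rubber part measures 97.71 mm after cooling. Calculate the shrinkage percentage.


Shrinkage = (mold - part) / mold * 100
= (99.5 - 97.71) / 99.5 * 100
= 1.79 / 99.5 * 100
= 1.8%

1.8%


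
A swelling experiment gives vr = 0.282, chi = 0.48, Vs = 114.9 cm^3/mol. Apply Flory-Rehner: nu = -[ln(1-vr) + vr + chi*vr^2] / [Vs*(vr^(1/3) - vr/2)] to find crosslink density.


ln(1 - vr) = ln(1 - 0.282) = -0.3313
Numerator = -((-0.3313) + 0.282 + 0.48 * 0.282^2) = 0.0111
Denominator = 114.9 * (0.282^(1/3) - 0.282/2) = 59.1468
nu = 0.0111 / 59.1468 = 1.8791e-04 mol/cm^3

1.8791e-04 mol/cm^3


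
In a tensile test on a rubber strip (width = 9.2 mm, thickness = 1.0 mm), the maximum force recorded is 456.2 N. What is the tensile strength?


Area = width * thickness = 9.2 * 1.0 = 9.2 mm^2
TS = force / area = 456.2 / 9.2 = 49.59 MPa

49.59 MPa


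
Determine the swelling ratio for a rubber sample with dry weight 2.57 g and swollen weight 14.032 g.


Q = W_swollen / W_dry
Q = 14.032 / 2.57
Q = 5.46

Q = 5.46


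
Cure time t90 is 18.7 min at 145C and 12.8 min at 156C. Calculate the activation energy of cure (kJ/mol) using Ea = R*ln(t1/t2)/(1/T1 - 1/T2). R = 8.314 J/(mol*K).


T1 = 418.15 K, T2 = 429.15 K
1/T1 - 1/T2 = 6.1299e-05
ln(t1/t2) = ln(18.7/12.8) = 0.3791
Ea = 8.314 * 0.3791 / 6.1299e-05 = 51414.7275 J/mol
Ea = 51.41 kJ/mol

51.41 kJ/mol


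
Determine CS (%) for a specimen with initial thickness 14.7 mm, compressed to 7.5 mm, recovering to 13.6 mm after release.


CS = (t0 - recovered) / (t0 - ts) * 100
= (14.7 - 13.6) / (14.7 - 7.5) * 100
= 1.1 / 7.2 * 100
= 15.3%

15.3%


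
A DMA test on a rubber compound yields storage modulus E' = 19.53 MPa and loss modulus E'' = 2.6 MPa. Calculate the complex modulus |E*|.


|E*| = sqrt(E'^2 + E''^2)
= sqrt(19.53^2 + 2.6^2)
= sqrt(381.4209 + 6.7600)
= 19.702 MPa

19.702 MPa


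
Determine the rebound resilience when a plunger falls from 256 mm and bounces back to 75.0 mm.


Resilience = h_rebound / h_drop * 100
= 75.0 / 256 * 100
= 29.3%

29.3%


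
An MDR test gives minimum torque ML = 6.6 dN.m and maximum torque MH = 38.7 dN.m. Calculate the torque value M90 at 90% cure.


M90 = ML + 0.9 * (MH - ML)
M90 = 6.6 + 0.9 * (38.7 - 6.6)
M90 = 6.6 + 0.9 * 32.1
M90 = 35.49 dN.m

35.49 dN.m


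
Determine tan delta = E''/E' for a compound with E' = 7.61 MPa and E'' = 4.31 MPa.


tan delta = E'' / E'
= 4.31 / 7.61
= 0.5664

tan delta = 0.5664


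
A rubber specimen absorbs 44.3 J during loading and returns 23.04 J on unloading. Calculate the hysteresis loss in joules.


Hysteresis loss = loading - unloading
= 44.3 - 23.04
= 21.26 J

21.26 J


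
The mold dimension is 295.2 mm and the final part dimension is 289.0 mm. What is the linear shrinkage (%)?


Shrinkage = (mold - part) / mold * 100
= (295.2 - 289.0) / 295.2 * 100
= 6.2 / 295.2 * 100
= 2.1%

2.1%


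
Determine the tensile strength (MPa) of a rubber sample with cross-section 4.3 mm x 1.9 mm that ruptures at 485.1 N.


Area = width * thickness = 4.3 * 1.9 = 8.17 mm^2
TS = force / area = 485.1 / 8.17 = 59.38 MPa

59.38 MPa


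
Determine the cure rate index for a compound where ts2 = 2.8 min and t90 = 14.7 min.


CRI = 100 / (t90 - ts2)
= 100 / (14.7 - 2.8)
= 100 / 11.9
= 8.4 min^-1

8.4 min^-1


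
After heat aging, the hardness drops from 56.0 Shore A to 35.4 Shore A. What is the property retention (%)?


Retention = aged / original * 100
= 35.4 / 56.0 * 100
= 63.2%

63.2%


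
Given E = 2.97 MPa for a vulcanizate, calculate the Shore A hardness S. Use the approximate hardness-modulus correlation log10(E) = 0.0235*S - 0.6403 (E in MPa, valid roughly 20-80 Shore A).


log10(E) = 0.0235*S - 0.6403  =>  S = (log10(E) + 0.6403) / 0.0235
log10(2.97) = 0.472756
S = (0.472756 + 0.6403) / 0.0235 = 1.113056 / 0.0235
S = 47.4

Shore A = 47.4


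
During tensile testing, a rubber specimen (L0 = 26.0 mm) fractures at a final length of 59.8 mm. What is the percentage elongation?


Elongation = (Lf - L0) / L0 * 100
= (59.8 - 26.0) / 26.0 * 100
= 33.8 / 26.0 * 100
= 130.0%

130.0%


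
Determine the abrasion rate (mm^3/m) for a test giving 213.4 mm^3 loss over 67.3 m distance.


Rate = volume_loss / distance
= 213.4 / 67.3
= 3.171 mm^3/m

3.171 mm^3/m


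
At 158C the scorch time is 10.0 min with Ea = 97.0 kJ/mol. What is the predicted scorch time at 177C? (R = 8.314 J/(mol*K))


Convert temperatures: T1 = 158 + 273.15 = 431.15 K, T2 = 177 + 273.15 = 450.15 K
ts2_new = 10.0 * exp(97000 / 8.314 * (1/450.15 - 1/431.15))
1/T2 - 1/T1 = -9.7897e-05
ts2_new = 3.19 min

3.19 min


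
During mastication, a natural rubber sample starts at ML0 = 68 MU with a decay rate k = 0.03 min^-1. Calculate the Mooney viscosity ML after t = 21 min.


ML = ML0 * exp(-k * t)
ML = 68 * exp(-0.03 * 21)
ML = 68 * 0.5326
ML = 36.22 MU

36.22 MU


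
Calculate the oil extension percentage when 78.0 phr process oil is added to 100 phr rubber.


Oil % = oil / (100 + oil) * 100
= 78.0 / (100 + 78.0) * 100
= 78.0 / 178.0 * 100
= 43.82%

43.82%


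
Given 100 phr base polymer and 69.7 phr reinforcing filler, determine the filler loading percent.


Filler % = filler / (rubber + filler) * 100
= 69.7 / (100 + 69.7) * 100
= 69.7 / 169.7 * 100
= 41.07%

41.07%


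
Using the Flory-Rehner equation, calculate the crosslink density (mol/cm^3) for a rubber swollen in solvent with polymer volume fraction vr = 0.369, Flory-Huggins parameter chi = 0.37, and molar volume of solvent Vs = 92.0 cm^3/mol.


ln(1 - vr) = ln(1 - 0.369) = -0.4604
Numerator = -((-0.4604) + 0.369 + 0.37 * 0.369^2) = 0.0411
Denominator = 92.0 * (0.369^(1/3) - 0.369/2) = 49.0137
nu = 0.0411 / 49.0137 = 8.3793e-04 mol/cm^3

8.3793e-04 mol/cm^3


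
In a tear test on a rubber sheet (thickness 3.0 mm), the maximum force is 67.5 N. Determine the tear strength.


Tear strength = force / thickness
= 67.5 / 3.0
= 22.5 N/mm

22.5 N/mm


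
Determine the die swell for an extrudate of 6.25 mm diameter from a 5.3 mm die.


Die swell ratio = D_extrudate / D_die
= 6.25 / 5.3
= 1.179

Die swell = 1.179


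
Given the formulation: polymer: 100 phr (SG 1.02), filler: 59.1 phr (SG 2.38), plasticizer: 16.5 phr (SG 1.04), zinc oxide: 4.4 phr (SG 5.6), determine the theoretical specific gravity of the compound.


Sum of weights = 180.0
Volume contributions:
  polymer: 100/1.02 = 98.0392
  filler: 59.1/2.38 = 24.8319
  plasticizer: 16.5/1.04 = 15.8654
  zinc oxide: 4.4/5.6 = 0.7857
Sum of volumes = 139.5222
SG = 180.0 / 139.5222 = 1.29

SG = 1.29


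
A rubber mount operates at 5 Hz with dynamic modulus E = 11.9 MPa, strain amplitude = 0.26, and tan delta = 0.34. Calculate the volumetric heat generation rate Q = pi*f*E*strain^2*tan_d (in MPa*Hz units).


Q = pi * f * E * strain^2 * tan_d
= pi * 5 * 11.9 * 0.26^2 * 0.34
= pi * 5 * 11.9 * 0.0676 * 0.34
= 4.2963

Q = 4.2963


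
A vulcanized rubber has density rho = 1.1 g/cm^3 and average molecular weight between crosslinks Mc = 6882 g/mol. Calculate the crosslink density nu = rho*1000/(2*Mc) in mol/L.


nu = rho * 1000 / (2 * Mc)
nu = 1.1 * 1000 / (2 * 6882)
nu = 1100.0 / 13764
nu = 0.0799 mol/L

0.0799 mol/L


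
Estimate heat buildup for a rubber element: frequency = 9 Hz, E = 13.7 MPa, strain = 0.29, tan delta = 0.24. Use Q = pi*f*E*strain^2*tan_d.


Q = pi * f * E * strain^2 * tan_d
= pi * 9 * 13.7 * 0.29^2 * 0.24
= pi * 9 * 13.7 * 0.0841 * 0.24
= 7.8184

Q = 7.8184


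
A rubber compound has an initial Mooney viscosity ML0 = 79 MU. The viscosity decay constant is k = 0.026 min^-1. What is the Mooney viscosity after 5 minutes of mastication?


ML = ML0 * exp(-k * t)
ML = 79 * exp(-0.026 * 5)
ML = 79 * 0.8781
ML = 69.37 MU

69.37 MU


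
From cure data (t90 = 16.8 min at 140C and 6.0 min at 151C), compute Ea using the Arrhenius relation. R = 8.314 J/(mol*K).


T1 = 413.15 K, T2 = 424.15 K
1/T1 - 1/T2 = 6.2772e-05
ln(t1/t2) = ln(16.8/6.0) = 1.0296
Ea = 8.314 * 1.0296 / 6.2772e-05 = 136370.7684 J/mol
Ea = 136.37 kJ/mol

136.37 kJ/mol


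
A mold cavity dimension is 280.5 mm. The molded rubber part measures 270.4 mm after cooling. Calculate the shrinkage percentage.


Shrinkage = (mold - part) / mold * 100
= (280.5 - 270.4) / 280.5 * 100
= 10.1 / 280.5 * 100
= 3.6%

3.6%


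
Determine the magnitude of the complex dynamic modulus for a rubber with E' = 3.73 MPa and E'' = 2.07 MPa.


|E*| = sqrt(E'^2 + E''^2)
= sqrt(3.73^2 + 2.07^2)
= sqrt(13.9129 + 4.2849)
= 4.266 MPa

4.266 MPa


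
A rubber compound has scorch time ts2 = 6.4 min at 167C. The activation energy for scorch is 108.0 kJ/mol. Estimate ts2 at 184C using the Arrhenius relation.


Convert temperatures: T1 = 167 + 273.15 = 440.15 K, T2 = 184 + 273.15 = 457.15 K
ts2_new = 6.4 * exp(108000 / 8.314 * (1/457.15 - 1/440.15))
1/T2 - 1/T1 = -8.4487e-05
ts2_new = 2.14 min

2.14 min


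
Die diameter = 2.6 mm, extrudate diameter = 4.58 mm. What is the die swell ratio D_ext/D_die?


Die swell ratio = D_extrudate / D_die
= 4.58 / 2.6
= 1.762

Die swell = 1.762


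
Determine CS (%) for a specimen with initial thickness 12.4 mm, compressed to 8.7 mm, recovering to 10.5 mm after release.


CS = (t0 - recovered) / (t0 - ts) * 100
= (12.4 - 10.5) / (12.4 - 8.7) * 100
= 1.9 / 3.7 * 100
= 51.4%

51.4%


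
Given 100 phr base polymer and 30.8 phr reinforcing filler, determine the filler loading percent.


Filler % = filler / (rubber + filler) * 100
= 30.8 / (100 + 30.8) * 100
= 30.8 / 130.8 * 100
= 23.55%

23.55%


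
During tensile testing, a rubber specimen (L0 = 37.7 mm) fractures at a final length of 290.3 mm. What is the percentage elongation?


Elongation = (Lf - L0) / L0 * 100
= (290.3 - 37.7) / 37.7 * 100
= 252.6 / 37.7 * 100
= 670.0%

670.0%


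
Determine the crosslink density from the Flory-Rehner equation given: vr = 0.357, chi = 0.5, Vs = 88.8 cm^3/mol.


ln(1 - vr) = ln(1 - 0.357) = -0.4416
Numerator = -((-0.4416) + 0.357 + 0.5 * 0.357^2) = 0.0209
Denominator = 88.8 * (0.357^(1/3) - 0.357/2) = 47.1437
nu = 0.0209 / 47.1437 = 4.4303e-04 mol/cm^3

4.4303e-04 mol/cm^3


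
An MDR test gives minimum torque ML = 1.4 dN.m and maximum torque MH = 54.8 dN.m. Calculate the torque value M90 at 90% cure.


M90 = ML + 0.9 * (MH - ML)
M90 = 1.4 + 0.9 * (54.8 - 1.4)
M90 = 1.4 + 0.9 * 53.4
M90 = 49.46 dN.m

49.46 dN.m


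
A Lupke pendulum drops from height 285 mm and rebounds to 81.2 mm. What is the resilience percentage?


Resilience = h_rebound / h_drop * 100
= 81.2 / 285 * 100
= 28.5%

28.5%


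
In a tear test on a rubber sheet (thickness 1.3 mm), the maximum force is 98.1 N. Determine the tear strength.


Tear strength = force / thickness
= 98.1 / 1.3
= 75.46 N/mm

75.46 N/mm


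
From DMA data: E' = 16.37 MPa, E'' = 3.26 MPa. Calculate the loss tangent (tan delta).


tan delta = E'' / E'
= 3.26 / 16.37
= 0.1991

tan delta = 0.1991


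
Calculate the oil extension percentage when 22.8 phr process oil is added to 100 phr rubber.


Oil % = oil / (100 + oil) * 100
= 22.8 / (100 + 22.8) * 100
= 22.8 / 122.8 * 100
= 18.57%

18.57%


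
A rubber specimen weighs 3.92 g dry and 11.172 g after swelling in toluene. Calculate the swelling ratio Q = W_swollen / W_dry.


Q = W_swollen / W_dry
Q = 11.172 / 3.92
Q = 2.85

Q = 2.85


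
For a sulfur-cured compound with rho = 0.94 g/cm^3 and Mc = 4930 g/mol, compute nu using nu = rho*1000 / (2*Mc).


nu = rho * 1000 / (2 * Mc)
nu = 0.94 * 1000 / (2 * 4930)
nu = 940.0 / 9860
nu = 0.0953 mol/L

0.0953 mol/L


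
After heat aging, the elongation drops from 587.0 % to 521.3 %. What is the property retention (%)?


Retention = aged / original * 100
= 521.3 / 587.0 * 100
= 88.8%

88.8%


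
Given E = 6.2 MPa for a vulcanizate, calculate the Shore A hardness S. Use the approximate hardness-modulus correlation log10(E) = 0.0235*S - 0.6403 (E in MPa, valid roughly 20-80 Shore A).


log10(E) = 0.0235*S - 0.6403  =>  S = (log10(E) + 0.6403) / 0.0235
log10(6.2) = 0.792392
S = (0.792392 + 0.6403) / 0.0235 = 1.432692 / 0.0235
S = 61.0

Shore A = 61.0


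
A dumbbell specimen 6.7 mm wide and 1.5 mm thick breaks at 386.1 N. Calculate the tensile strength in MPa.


Area = width * thickness = 6.7 * 1.5 = 10.05 mm^2
TS = force / area = 386.1 / 10.05 = 38.42 MPa

38.42 MPa


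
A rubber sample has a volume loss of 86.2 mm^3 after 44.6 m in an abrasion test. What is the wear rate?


Rate = volume_loss / distance
= 86.2 / 44.6
= 1.933 mm^3/m

1.933 mm^3/m


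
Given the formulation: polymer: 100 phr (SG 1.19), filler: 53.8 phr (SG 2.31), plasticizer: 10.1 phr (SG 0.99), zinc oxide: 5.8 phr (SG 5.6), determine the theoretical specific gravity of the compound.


Sum of weights = 169.7
Volume contributions:
  polymer: 100/1.19 = 84.0336
  filler: 53.8/2.31 = 23.2900
  plasticizer: 10.1/0.99 = 10.2020
  zinc oxide: 5.8/5.6 = 1.0357
Sum of volumes = 118.5614
SG = 169.7 / 118.5614 = 1.431

SG = 1.431


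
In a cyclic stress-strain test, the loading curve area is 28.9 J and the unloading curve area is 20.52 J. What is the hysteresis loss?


Hysteresis loss = loading - unloading
= 28.9 - 20.52
= 8.38 J

8.38 J


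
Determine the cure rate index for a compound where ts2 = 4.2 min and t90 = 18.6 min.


CRI = 100 / (t90 - ts2)
= 100 / (18.6 - 4.2)
= 100 / 14.4
= 6.94 min^-1

6.94 min^-1


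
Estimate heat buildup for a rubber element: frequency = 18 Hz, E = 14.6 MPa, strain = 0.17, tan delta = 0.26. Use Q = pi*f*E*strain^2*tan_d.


Q = pi * f * E * strain^2 * tan_d
= pi * 18 * 14.6 * 0.17^2 * 0.26
= pi * 18 * 14.6 * 0.0289 * 0.26
= 6.2036

Q = 6.2036


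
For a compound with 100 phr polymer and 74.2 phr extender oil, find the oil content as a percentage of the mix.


Oil % = oil / (100 + oil) * 100
= 74.2 / (100 + 74.2) * 100
= 74.2 / 174.2 * 100
= 42.59%

42.59%


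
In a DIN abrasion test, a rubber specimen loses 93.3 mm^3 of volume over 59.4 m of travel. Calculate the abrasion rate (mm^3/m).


Rate = volume_loss / distance
= 93.3 / 59.4
= 1.571 mm^3/m

1.571 mm^3/m


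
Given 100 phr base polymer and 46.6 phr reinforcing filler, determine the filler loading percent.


Filler % = filler / (rubber + filler) * 100
= 46.6 / (100 + 46.6) * 100
= 46.6 / 146.6 * 100
= 31.79%

31.79%


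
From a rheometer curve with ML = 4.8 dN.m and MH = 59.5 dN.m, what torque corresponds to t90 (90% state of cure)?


M90 = ML + 0.9 * (MH - ML)
M90 = 4.8 + 0.9 * (59.5 - 4.8)
M90 = 4.8 + 0.9 * 54.7
M90 = 54.03 dN.m

54.03 dN.m


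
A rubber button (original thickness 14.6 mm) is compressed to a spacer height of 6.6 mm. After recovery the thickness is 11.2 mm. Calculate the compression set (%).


CS = (t0 - recovered) / (t0 - ts) * 100
= (14.6 - 11.2) / (14.6 - 6.6) * 100
= 3.4 / 8.0 * 100
= 42.5%

42.5%


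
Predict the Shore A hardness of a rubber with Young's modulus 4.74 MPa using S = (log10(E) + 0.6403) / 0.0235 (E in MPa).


log10(E) = 0.0235*S - 0.6403  =>  S = (log10(E) + 0.6403) / 0.0235
log10(4.74) = 0.675778
S = (0.675778 + 0.6403) / 0.0235 = 1.316078 / 0.0235
S = 56.0

Shore A = 56.0


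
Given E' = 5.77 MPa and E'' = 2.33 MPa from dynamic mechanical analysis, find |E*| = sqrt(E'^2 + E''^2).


|E*| = sqrt(E'^2 + E''^2)
= sqrt(5.77^2 + 2.33^2)
= sqrt(33.2929 + 5.4289)
= 6.223 MPa

6.223 MPa


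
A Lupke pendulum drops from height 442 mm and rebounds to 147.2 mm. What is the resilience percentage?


Resilience = h_rebound / h_drop * 100
= 147.2 / 442 * 100
= 33.3%

33.3%


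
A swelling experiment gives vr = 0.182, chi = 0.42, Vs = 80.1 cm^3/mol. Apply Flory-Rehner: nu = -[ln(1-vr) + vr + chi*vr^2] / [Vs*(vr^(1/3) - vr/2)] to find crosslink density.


ln(1 - vr) = ln(1 - 0.182) = -0.2009
Numerator = -((-0.2009) + 0.182 + 0.42 * 0.182^2) = 0.0050
Denominator = 80.1 * (0.182^(1/3) - 0.182/2) = 38.1040
nu = 0.0050 / 38.1040 = 1.3072e-04 mol/cm^3

1.3072e-04 mol/cm^3


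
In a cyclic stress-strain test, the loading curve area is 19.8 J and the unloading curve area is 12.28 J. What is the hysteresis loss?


Hysteresis loss = loading - unloading
= 19.8 - 12.28
= 7.52 J

7.52 J


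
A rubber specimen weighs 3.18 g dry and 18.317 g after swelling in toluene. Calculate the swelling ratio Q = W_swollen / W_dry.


Q = W_swollen / W_dry
Q = 18.317 / 3.18
Q = 5.76

Q = 5.76


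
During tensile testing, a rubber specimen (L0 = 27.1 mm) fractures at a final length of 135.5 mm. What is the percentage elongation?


Elongation = (Lf - L0) / L0 * 100
= (135.5 - 27.1) / 27.1 * 100
= 108.4 / 27.1 * 100
= 400.0%

400.0%


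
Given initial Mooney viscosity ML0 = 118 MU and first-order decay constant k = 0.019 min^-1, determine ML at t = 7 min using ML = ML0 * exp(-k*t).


ML = ML0 * exp(-k * t)
ML = 118 * exp(-0.019 * 7)
ML = 118 * 0.8755
ML = 103.3 MU

103.3 MU


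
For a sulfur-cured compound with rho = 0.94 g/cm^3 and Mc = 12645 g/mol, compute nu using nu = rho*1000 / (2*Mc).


nu = rho * 1000 / (2 * Mc)
nu = 0.94 * 1000 / (2 * 12645)
nu = 940.0 / 25290
nu = 0.0372 mol/L

0.0372 mol/L


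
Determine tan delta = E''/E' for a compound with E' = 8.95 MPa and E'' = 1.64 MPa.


tan delta = E'' / E'
= 1.64 / 8.95
= 0.1832

tan delta = 0.1832


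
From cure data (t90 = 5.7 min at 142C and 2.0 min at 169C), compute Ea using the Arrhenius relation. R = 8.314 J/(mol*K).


T1 = 415.15 K, T2 = 442.15 K
1/T1 - 1/T2 = 1.4709e-04
ln(t1/t2) = ln(5.7/2.0) = 1.0473
Ea = 8.314 * 1.0473 / 1.4709e-04 = 59197.0286 J/mol
Ea = 59.2 kJ/mol

59.2 kJ/mol


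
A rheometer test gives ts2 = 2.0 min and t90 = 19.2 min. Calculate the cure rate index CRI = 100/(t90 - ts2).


CRI = 100 / (t90 - ts2)
= 100 / (19.2 - 2.0)
= 100 / 17.2
= 5.81 min^-1

5.81 min^-1


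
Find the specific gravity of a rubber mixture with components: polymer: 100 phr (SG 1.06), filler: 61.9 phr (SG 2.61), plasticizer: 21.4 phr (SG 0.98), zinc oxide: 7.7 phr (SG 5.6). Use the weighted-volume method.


Sum of weights = 191.0
Volume contributions:
  polymer: 100/1.06 = 94.3396
  filler: 61.9/2.61 = 23.7165
  plasticizer: 21.4/0.98 = 21.8367
  zinc oxide: 7.7/5.6 = 1.3750
Sum of volumes = 141.2678
SG = 191.0 / 141.2678 = 1.352

SG = 1.352


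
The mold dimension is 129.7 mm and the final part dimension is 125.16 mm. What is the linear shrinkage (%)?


Shrinkage = (mold - part) / mold * 100
= (129.7 - 125.16) / 129.7 * 100
= 4.54 / 129.7 * 100
= 3.5%

3.5%


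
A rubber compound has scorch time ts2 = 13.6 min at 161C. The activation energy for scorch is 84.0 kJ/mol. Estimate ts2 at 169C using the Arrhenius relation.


Convert temperatures: T1 = 161 + 273.15 = 434.15 K, T2 = 169 + 273.15 = 442.15 K
ts2_new = 13.6 * exp(84000 / 8.314 * (1/442.15 - 1/434.15))
1/T2 - 1/T1 = -4.1675e-05
ts2_new = 8.93 min

8.93 min


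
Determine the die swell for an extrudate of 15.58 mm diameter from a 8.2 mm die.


Die swell ratio = D_extrudate / D_die
= 15.58 / 8.2
= 1.9

Die swell = 1.9


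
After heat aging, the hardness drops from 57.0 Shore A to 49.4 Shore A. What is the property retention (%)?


Retention = aged / original * 100
= 49.4 / 57.0 * 100
= 86.7%

86.7%


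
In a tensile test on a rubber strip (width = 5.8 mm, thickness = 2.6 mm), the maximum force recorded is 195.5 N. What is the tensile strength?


Area = width * thickness = 5.8 * 2.6 = 15.08 mm^2
TS = force / area = 195.5 / 15.08 = 12.96 MPa

12.96 MPa


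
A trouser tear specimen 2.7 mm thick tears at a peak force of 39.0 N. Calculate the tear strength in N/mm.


Tear strength = force / thickness
= 39.0 / 2.7
= 14.44 N/mm

14.44 N/mm


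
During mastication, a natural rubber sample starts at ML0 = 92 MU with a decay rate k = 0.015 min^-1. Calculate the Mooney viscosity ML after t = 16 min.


ML = ML0 * exp(-k * t)
ML = 92 * exp(-0.015 * 16)
ML = 92 * 0.7866
ML = 72.37 MU

72.37 MU


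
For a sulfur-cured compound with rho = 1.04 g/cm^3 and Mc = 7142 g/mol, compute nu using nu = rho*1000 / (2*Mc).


nu = rho * 1000 / (2 * Mc)
nu = 1.04 * 1000 / (2 * 7142)
nu = 1040.0 / 14284
nu = 0.0728 mol/L

0.0728 mol/L


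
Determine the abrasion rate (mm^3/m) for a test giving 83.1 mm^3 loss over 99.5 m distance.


Rate = volume_loss / distance
= 83.1 / 99.5
= 0.835 mm^3/m

0.835 mm^3/m


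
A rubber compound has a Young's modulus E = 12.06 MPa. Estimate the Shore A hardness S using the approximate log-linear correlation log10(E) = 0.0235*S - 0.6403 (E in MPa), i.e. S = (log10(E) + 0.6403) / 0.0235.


log10(E) = 0.0235*S - 0.6403  =>  S = (log10(E) + 0.6403) / 0.0235
log10(12.06) = 1.081347
S = (1.081347 + 0.6403) / 0.0235 = 1.721647 / 0.0235
S = 73.3

Shore A = 73.3


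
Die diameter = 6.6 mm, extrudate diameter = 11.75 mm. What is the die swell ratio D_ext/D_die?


Die swell ratio = D_extrudate / D_die
= 11.75 / 6.6
= 1.78

Die swell = 1.78


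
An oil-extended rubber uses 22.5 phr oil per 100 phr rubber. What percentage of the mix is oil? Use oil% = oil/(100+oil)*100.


Oil % = oil / (100 + oil) * 100
= 22.5 / (100 + 22.5) * 100
= 22.5 / 122.5 * 100
= 18.37%

18.37%


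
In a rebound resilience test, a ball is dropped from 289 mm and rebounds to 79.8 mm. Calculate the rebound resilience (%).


Resilience = h_rebound / h_drop * 100
= 79.8 / 289 * 100
= 27.6%

27.6%


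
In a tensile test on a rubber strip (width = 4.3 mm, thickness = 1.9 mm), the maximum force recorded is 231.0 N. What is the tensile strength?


Area = width * thickness = 4.3 * 1.9 = 8.17 mm^2
TS = force / area = 231.0 / 8.17 = 28.27 MPa

28.27 MPa


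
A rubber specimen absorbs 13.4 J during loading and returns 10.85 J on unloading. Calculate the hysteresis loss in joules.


Hysteresis loss = loading - unloading
= 13.4 - 10.85
= 2.55 J

2.55 J


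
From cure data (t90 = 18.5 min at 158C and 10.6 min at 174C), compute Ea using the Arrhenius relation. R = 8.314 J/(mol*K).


T1 = 431.15 K, T2 = 447.15 K
1/T1 - 1/T2 = 8.2992e-05
ln(t1/t2) = ln(18.5/10.6) = 0.5569
Ea = 8.314 * 0.5569 / 8.2992e-05 = 55790.7151 J/mol
Ea = 55.79 kJ/mol

55.79 kJ/mol


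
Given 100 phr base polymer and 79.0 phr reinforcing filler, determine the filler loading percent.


Filler % = filler / (rubber + filler) * 100
= 79.0 / (100 + 79.0) * 100
= 79.0 / 179.0 * 100
= 44.13%

44.13%


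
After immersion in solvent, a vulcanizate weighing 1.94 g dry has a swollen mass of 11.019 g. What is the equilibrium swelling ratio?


Q = W_swollen / W_dry
Q = 11.019 / 1.94
Q = 5.68

Q = 5.68


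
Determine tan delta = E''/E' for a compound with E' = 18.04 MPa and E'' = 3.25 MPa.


tan delta = E'' / E'
= 3.25 / 18.04
= 0.1802

tan delta = 0.1802


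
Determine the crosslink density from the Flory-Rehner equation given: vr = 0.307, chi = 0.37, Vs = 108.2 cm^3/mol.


ln(1 - vr) = ln(1 - 0.307) = -0.3667
Numerator = -((-0.3667) + 0.307 + 0.37 * 0.307^2) = 0.0249
Denominator = 108.2 * (0.307^(1/3) - 0.307/2) = 56.3830
nu = 0.0249 / 56.3830 = 4.4079e-04 mol/cm^3

4.4079e-04 mol/cm^3


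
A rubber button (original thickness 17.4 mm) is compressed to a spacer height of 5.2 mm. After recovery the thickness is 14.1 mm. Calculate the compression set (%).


CS = (t0 - recovered) / (t0 - ts) * 100
= (17.4 - 14.1) / (17.4 - 5.2) * 100
= 3.3 / 12.2 * 100
= 27.0%

27.0%


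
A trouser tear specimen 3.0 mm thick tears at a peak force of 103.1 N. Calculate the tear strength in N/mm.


Tear strength = force / thickness
= 103.1 / 3.0
= 34.37 N/mm

34.37 N/mm


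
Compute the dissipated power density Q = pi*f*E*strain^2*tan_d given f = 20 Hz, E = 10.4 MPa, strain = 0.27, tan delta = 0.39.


Q = pi * f * E * strain^2 * tan_d
= pi * 20 * 10.4 * 0.27^2 * 0.39
= pi * 20 * 10.4 * 0.0729 * 0.39
= 18.5783

Q = 18.5783


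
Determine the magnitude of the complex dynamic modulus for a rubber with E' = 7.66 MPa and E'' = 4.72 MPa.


|E*| = sqrt(E'^2 + E''^2)
= sqrt(7.66^2 + 4.72^2)
= sqrt(58.6756 + 22.2784)
= 8.997 MPa

8.997 MPa


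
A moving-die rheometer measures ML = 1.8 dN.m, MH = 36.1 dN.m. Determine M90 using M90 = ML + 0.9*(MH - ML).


M90 = ML + 0.9 * (MH - ML)
M90 = 1.8 + 0.9 * (36.1 - 1.8)
M90 = 1.8 + 0.9 * 34.3
M90 = 32.67 dN.m

32.67 dN.m


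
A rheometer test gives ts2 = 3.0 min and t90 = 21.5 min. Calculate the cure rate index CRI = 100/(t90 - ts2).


CRI = 100 / (t90 - ts2)
= 100 / (21.5 - 3.0)
= 100 / 18.5
= 5.41 min^-1

5.41 min^-1


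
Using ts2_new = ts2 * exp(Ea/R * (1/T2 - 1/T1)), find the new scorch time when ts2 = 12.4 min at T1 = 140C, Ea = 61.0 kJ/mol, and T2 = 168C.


Convert temperatures: T1 = 140 + 273.15 = 413.15 K, T2 = 168 + 273.15 = 441.15 K
ts2_new = 12.4 * exp(61000 / 8.314 * (1/441.15 - 1/413.15))
1/T2 - 1/T1 = -1.5363e-04
ts2_new = 4.02 min

4.02 min


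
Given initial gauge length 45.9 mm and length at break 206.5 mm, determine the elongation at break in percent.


Elongation = (Lf - L0) / L0 * 100
= (206.5 - 45.9) / 45.9 * 100
= 160.6 / 45.9 * 100
= 349.9%

349.9%


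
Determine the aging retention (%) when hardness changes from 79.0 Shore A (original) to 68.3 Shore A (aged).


Retention = aged / original * 100
= 68.3 / 79.0 * 100
= 86.5%

86.5%


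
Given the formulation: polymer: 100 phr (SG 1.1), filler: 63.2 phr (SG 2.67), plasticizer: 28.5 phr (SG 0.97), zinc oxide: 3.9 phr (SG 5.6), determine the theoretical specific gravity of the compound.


Sum of weights = 195.6
Volume contributions:
  polymer: 100/1.1 = 90.9091
  filler: 63.2/2.67 = 23.6704
  plasticizer: 28.5/0.97 = 29.3814
  zinc oxide: 3.9/5.6 = 0.6964
Sum of volumes = 144.6574
SG = 195.6 / 144.6574 = 1.352

SG = 1.352


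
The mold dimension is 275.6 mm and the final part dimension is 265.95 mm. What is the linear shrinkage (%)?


Shrinkage = (mold - part) / mold * 100
= (275.6 - 265.95) / 275.6 * 100
= 9.65 / 275.6 * 100
= 3.5%

3.5%


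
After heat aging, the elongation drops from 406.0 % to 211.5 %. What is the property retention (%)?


Retention = aged / original * 100
= 211.5 / 406.0 * 100
= 52.1%

52.1%


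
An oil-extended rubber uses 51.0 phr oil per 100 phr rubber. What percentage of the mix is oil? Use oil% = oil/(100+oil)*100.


Oil % = oil / (100 + oil) * 100
= 51.0 / (100 + 51.0) * 100
= 51.0 / 151.0 * 100
= 33.77%

33.77%


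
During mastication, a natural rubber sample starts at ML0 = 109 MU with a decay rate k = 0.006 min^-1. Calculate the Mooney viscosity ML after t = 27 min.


ML = ML0 * exp(-k * t)
ML = 109 * exp(-0.006 * 27)
ML = 109 * 0.8504
ML = 92.7 MU

92.7 MU


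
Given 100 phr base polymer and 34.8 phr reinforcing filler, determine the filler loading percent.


Filler % = filler / (rubber + filler) * 100
= 34.8 / (100 + 34.8) * 100
= 34.8 / 134.8 * 100
= 25.82%

25.82%


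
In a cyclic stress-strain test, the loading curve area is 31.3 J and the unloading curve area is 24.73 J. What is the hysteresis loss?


Hysteresis loss = loading - unloading
= 31.3 - 24.73
= 6.57 J

6.57 J


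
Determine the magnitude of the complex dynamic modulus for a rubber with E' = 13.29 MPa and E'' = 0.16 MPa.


|E*| = sqrt(E'^2 + E''^2)
= sqrt(13.29^2 + 0.16^2)
= sqrt(176.6241 + 0.0256)
= 13.291 MPa

13.291 MPa


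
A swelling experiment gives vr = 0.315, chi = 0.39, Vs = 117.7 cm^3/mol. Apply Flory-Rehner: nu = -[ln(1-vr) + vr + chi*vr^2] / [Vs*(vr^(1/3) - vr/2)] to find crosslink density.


ln(1 - vr) = ln(1 - 0.315) = -0.3783
Numerator = -((-0.3783) + 0.315 + 0.39 * 0.315^2) = 0.0246
Denominator = 117.7 * (0.315^(1/3) - 0.315/2) = 61.5464
nu = 0.0246 / 61.5464 = 4.0033e-04 mol/cm^3

4.0033e-04 mol/cm^3


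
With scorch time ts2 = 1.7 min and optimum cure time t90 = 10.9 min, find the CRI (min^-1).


CRI = 100 / (t90 - ts2)
= 100 / (10.9 - 1.7)
= 100 / 9.2
= 10.87 min^-1

10.87 min^-1
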